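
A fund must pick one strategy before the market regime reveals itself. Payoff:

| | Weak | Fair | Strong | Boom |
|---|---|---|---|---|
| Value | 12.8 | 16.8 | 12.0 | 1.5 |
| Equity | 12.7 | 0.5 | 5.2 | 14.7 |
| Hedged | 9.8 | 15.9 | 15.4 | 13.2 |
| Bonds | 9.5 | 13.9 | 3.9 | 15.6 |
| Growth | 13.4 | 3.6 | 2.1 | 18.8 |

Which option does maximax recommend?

Row maxima: Value=16.8, Equity=14.7, Hedged=15.9, Bonds=15.6, Growth=18.8
Best best-case = 18.8 → Growth.

Growth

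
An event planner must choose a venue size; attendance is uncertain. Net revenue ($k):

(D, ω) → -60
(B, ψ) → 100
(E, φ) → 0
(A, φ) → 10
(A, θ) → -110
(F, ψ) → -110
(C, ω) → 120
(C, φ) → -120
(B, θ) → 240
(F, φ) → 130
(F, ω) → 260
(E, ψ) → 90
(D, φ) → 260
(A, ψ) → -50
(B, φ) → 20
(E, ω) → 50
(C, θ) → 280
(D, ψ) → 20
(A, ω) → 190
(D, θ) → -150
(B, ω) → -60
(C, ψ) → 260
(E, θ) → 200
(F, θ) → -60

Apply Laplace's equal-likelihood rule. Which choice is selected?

C

Row averages: A=10, B=75, C=135, D=17.5, E=85, F=55
Highest average = 135 → C.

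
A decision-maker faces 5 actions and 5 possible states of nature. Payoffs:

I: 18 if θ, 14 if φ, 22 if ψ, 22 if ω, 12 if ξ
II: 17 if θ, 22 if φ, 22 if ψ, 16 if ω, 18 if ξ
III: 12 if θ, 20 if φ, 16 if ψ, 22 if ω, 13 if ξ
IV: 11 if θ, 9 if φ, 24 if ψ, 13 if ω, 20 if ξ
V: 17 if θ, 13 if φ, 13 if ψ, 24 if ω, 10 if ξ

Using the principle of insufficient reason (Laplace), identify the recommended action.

Row averages: I=17.6, II=19, III=16.6, IV=15.4, V=15.4
Highest average = 19 → II.

II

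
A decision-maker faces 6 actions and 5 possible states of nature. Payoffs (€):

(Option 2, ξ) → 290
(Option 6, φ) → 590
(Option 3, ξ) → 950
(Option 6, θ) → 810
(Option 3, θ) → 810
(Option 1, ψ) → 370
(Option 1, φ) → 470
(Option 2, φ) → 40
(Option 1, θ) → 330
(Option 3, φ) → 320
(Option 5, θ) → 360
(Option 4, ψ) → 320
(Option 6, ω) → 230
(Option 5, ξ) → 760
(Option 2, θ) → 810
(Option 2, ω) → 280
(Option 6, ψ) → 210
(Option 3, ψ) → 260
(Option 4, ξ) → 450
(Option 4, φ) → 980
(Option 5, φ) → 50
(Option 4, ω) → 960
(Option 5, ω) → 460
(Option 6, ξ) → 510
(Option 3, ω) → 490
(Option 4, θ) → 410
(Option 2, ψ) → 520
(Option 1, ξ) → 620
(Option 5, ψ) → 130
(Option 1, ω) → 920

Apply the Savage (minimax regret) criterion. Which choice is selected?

Column bests: θ=810, φ=980, ψ=520, ω=960, ξ=950.
Option 1 regrets: 480, 510, 150, 40, 330 → max 510
Option 2 regrets: 0, 940, 0, 680, 660 → max 940
Option 3 regrets: 0, 660, 260, 470, 0 → max 660
Option 4 regrets: 400, 0, 200, 0, 500 → max 500
Option 5 regrets: 450, 930, 390, 500, 190 → max 930
Option 6 regrets: 0, 390, 310, 730, 440 → max 730
Smallest max regret = 500 → Option 4.

Option 4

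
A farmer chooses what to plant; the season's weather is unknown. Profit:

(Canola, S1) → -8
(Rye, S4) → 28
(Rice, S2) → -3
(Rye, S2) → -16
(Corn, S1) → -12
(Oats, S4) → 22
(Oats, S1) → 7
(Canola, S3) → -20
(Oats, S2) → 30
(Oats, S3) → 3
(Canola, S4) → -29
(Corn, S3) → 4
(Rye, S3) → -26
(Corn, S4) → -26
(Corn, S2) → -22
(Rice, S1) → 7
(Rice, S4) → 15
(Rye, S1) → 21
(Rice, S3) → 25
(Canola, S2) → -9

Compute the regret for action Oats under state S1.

Best payoff under S1 is 21.
Regret = 21 − 7 = 14.

14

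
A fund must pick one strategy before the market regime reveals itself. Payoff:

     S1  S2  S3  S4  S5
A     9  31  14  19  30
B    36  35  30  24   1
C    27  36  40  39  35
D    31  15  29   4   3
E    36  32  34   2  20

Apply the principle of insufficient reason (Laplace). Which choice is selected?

Row averages: A=20.6, B=25.2, C=35.4, D=16.4, E=24.8
Highest average = 35.4 → C.

C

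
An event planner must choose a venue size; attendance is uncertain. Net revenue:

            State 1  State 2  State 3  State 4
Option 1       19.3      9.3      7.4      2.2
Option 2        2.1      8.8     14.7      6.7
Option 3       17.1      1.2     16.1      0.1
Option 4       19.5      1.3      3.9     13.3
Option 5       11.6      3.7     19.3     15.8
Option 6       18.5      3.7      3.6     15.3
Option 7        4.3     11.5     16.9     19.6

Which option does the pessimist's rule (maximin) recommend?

Row minima: Option 1=2.2, Option 2=2.1, Option 3=0.1, Option 4=1.3, Option 5=3.7, Option 6=3.6, Option 7=4.3
Best worst-case = 4.3 → Option 7.

Option 7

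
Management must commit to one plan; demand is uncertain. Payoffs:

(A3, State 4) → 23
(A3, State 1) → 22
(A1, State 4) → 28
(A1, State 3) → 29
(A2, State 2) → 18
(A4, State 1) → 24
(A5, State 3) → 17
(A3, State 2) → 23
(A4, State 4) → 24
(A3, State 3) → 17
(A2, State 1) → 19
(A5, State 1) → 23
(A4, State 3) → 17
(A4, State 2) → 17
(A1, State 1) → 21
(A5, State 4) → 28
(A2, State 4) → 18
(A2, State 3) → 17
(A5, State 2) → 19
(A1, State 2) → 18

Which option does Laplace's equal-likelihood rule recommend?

Row averages: A1=24, A2=18, A3=21.25, A4=20.5, A5=21.75
Highest average = 24 → A1.

A1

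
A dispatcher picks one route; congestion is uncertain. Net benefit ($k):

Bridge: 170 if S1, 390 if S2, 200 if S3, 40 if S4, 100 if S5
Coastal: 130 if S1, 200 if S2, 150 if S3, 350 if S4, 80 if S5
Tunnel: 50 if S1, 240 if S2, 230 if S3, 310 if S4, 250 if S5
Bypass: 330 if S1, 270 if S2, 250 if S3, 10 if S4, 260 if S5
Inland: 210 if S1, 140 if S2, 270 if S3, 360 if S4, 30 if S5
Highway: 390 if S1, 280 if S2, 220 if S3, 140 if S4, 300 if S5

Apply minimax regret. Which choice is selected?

Highway

Column bests: S1=390, S2=390, S3=270, S4=360, S5=300.
Bridge regrets: 220, 0, 70, 320, 200 → max 320
Coastal regrets: 260, 190, 120, 10, 220 → max 260
Tunnel regrets: 340, 150, 40, 50, 50 → max 340
Bypass regrets: 60, 120, 20, 350, 40 → max 350
Inland regrets: 180, 250, 0, 0, 270 → max 270
Highway regrets: 0, 110, 50, 220, 0 → max 220
Smallest max regret = 220 → Highway.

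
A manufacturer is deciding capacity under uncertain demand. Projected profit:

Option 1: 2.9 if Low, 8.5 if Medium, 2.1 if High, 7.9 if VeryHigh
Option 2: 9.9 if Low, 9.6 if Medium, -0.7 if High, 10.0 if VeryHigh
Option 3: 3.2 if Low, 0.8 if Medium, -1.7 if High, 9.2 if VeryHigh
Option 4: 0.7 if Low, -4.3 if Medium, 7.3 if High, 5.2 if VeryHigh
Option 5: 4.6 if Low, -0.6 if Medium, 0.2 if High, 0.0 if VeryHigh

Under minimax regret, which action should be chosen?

Column bests: Low=9.9, Medium=9.6, High=7.3, VeryHigh=10.0.
Option 1 regrets: 7.0, 1.1, 5.2, 2.1 → max 7.0
Option 2 regrets: 0.0, 0.0, 8.0, 0.0 → max 8.0
Option 3 regrets: 6.7, 8.8, 9.0, 0.8 → max 9.0
Option 4 regrets: 9.2, 13.9, 0.0, 4.8 → max 13.9
Option 5 regrets: 5.3, 10.2, 7.1, 10.0 → max 10.2
Smallest max regret = 7.0 → Option 1.

Option 1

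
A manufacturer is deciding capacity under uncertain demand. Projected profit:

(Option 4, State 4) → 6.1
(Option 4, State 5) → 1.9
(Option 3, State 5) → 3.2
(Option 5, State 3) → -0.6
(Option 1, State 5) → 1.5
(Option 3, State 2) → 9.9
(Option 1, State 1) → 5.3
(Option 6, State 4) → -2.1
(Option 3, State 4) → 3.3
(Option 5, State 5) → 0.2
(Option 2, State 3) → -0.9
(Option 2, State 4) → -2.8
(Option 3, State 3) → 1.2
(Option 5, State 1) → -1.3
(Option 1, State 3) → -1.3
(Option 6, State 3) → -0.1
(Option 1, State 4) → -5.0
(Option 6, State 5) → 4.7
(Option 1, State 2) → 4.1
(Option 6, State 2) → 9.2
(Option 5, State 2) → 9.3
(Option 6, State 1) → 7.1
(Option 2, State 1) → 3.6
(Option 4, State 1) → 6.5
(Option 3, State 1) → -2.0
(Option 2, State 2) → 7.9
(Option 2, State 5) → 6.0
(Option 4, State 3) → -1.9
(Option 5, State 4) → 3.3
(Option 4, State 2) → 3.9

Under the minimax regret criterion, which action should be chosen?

Column bests: State 1=7.1, State 2=9.9, State 3=1.2, State 4=6.1, State 5=6.0.
Option 1 regrets: 1.8, 5.8, 2.5, 11.1, 4.5 → max 11.1
Option 2 regrets: 3.5, 2.0, 2.1, 8.9, 0.0 → max 8.9
Option 3 regrets: 9.1, 0.0, 0.0, 2.8, 2.8 → max 9.1
Option 4 regrets: 0.6, 6.0, 3.1, 0.0, 4.1 → max 6.0
Option 5 regrets: 8.4, 0.6, 1.8, 2.8, 5.8 → max 8.4
Option 6 regrets: 0.0, 0.7, 1.3, 8.2, 1.3 → max 8.2
Smallest max regret = 6.0 → Option 4.

Option 4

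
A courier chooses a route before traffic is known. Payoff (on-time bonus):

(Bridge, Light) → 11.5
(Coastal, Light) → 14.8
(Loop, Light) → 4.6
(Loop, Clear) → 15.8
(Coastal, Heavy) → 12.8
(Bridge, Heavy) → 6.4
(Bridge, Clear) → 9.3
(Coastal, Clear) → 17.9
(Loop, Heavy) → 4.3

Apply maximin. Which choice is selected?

Coastal

Row minima: Bridge=6.4, Loop=4.3, Coastal=12.8
Best worst-case = 12.8 → Coastal.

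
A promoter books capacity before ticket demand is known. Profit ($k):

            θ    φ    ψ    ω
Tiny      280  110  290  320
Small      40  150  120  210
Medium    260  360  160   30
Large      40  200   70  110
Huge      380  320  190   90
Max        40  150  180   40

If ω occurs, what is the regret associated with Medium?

290

Best payoff under ω is 320.
Regret = 320 − 30 = 290.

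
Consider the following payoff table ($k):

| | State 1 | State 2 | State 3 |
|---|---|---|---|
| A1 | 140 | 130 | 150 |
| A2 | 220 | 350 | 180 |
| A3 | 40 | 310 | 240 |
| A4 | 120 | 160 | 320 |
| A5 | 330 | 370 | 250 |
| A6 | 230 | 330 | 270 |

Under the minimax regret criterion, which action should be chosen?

Column bests: State 1=330, State 2=370, State 3=320.
A1 regrets: 190, 240, 170 → max 240
A2 regrets: 110, 20, 140 → max 140
A3 regrets: 290, 60, 80 → max 290
A4 regrets: 210, 210, 0 → max 210
A5 regrets: 0, 0, 70 → max 70
A6 regrets: 100, 40, 50 → max 100
Smallest max regret = 70 → A5.

A5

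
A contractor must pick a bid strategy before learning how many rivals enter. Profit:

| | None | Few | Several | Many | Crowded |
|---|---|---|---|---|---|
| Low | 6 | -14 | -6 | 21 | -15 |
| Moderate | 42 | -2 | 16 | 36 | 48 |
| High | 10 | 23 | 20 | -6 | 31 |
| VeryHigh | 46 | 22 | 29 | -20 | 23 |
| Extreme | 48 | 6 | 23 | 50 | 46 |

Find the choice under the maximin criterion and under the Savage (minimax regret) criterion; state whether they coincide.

maximin → Extreme; minimax regret → Extreme (agree)

Row minima: Low=-15, Moderate=-2, High=-6, VeryHigh=-20, Extreme=6
Best worst-case = 6 → Extreme.
Column bests: None=48, Few=23, Several=29, Many=50, Crowded=48.
Low regrets: 42, 37, 35, 29, 63 → max 63
Moderate regrets: 6, 25, 13, 14, 0 → max 25
High regrets: 38, 0, 9, 56, 17 → max 56
VeryHigh regrets: 2, 1, 0, 70, 25 → max 70
Extreme regrets: 0, 17, 6, 0, 2 → max 17
Smallest max regret = 17 → Extreme.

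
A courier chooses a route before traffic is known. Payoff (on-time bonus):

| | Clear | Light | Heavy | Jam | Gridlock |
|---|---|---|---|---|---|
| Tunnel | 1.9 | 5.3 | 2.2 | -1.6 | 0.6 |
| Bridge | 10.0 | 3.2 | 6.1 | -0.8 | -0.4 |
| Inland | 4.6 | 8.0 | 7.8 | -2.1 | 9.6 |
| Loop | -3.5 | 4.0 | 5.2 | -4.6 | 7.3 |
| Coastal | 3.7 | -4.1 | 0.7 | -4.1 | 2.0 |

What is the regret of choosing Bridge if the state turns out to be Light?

Best payoff under Light is 8.0.
Regret = 8.0 − 3.2 = 4.8.

4.8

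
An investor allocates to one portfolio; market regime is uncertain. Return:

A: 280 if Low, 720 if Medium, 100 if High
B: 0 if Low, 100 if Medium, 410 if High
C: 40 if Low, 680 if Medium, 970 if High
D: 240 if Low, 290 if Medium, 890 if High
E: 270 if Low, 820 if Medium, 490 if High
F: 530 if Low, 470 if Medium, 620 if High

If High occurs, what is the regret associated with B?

560

Best payoff under High is 970.
Regret = 970 − 410 = 560.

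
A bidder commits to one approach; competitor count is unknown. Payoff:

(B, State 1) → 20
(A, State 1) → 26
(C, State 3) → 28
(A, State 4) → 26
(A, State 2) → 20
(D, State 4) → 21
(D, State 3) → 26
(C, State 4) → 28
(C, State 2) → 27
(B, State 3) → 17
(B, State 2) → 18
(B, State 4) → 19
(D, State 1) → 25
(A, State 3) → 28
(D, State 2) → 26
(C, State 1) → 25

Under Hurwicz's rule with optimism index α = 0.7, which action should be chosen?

C

A: 0.7·28 + 0.3·20 = 25.6
B: 0.7·20 + 0.3·17 = 19.1
C: 0.7·28 + 0.3·25 = 27.1
D: 0.7·26 + 0.3·21 = 24.5
Highest Hurwicz score = 27.1 → C.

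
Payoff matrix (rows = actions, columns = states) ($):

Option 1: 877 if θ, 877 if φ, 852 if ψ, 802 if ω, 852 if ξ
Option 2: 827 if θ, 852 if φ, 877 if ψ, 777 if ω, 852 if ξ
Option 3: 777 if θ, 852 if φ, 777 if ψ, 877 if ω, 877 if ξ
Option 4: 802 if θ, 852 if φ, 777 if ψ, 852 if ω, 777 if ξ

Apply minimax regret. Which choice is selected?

Column bests: θ=877, φ=877, ψ=877, ω=877, ξ=877.
Option 1 regrets: 0, 0, 25, 75, 25 → max 75
Option 2 regrets: 50, 25, 0, 100, 25 → max 100
Option 3 regrets: 100, 25, 100, 0, 0 → max 100
Option 4 regrets: 75, 25, 100, 25, 100 → max 100
Smallest max regret = 75 → Option 1.

Option 1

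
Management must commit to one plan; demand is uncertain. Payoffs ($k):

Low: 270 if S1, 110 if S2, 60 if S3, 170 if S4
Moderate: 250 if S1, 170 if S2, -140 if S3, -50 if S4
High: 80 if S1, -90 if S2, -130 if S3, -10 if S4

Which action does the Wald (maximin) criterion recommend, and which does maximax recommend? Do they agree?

maximin → Low; maximax → Low (agree)

Row minima: Low=60, Moderate=-140, High=-130
Best worst-case = 60 → Low.
Row maxima: Low=270, Moderate=250, High=80
Best best-case = 270 → Low.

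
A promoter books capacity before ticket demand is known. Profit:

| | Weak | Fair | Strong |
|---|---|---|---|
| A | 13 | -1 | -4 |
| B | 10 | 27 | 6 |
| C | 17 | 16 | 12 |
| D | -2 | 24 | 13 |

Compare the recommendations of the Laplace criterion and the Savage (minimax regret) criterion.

laplace → C; minimax regret → B (disagree)

Row averages: A=8/3, B=43/3, C=15, D=35/3
Highest average = 15 → C.
Column bests: Weak=17, Fair=27, Strong=13.
A regrets: 4, 28, 17 → max 28
B regrets: 7, 0, 7 → max 7
C regrets: 0, 11, 1 → max 11
D regrets: 19, 3, 0 → max 19
Smallest max regret = 7 → B.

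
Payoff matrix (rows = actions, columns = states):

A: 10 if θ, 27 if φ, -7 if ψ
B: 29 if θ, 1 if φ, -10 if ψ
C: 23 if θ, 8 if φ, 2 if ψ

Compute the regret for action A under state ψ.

Best payoff under ψ is 2.
Regret = 2 − (-7) = 9.

9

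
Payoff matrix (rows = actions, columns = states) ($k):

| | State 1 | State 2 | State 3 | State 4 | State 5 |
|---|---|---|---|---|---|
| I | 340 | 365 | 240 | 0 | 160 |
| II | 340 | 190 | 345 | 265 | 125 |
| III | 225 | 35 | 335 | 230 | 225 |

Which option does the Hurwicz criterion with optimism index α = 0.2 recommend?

II

I: 0.2·365 + 0.8·0 = 73
II: 0.2·345 + 0.8·125 = 169
III: 0.2·335 + 0.8·35 = 95
Highest Hurwicz score = 169 → II.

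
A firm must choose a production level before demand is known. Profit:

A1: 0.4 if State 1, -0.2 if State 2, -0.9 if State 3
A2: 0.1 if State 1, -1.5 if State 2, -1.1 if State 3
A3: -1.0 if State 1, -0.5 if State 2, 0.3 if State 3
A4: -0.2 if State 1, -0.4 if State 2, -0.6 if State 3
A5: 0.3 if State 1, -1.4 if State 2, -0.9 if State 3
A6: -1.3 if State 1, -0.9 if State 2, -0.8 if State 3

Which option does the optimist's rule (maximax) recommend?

A1

Row maxima: A1=0.4, A2=0.1, A3=0.3, A4=-0.2, A5=0.3, A6=-0.8
Best best-case = 0.4 → A1.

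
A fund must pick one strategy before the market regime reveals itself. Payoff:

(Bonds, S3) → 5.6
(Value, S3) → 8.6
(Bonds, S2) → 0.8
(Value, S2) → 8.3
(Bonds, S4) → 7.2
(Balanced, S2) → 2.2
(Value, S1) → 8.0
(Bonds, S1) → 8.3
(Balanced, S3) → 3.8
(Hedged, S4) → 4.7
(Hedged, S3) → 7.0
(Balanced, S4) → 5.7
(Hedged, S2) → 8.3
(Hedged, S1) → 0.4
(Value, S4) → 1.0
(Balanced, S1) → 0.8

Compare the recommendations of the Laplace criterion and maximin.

Row averages: Hedged=5.1, Bonds=5.475, Balanced=3.125, Value=6.475
Highest average = 6.475 → Value.
Row minima: Hedged=0.4, Bonds=0.8, Balanced=0.8, Value=1.0
Best worst-case = 1.0 → Value.

laplace → Value; maximin → Value (agree)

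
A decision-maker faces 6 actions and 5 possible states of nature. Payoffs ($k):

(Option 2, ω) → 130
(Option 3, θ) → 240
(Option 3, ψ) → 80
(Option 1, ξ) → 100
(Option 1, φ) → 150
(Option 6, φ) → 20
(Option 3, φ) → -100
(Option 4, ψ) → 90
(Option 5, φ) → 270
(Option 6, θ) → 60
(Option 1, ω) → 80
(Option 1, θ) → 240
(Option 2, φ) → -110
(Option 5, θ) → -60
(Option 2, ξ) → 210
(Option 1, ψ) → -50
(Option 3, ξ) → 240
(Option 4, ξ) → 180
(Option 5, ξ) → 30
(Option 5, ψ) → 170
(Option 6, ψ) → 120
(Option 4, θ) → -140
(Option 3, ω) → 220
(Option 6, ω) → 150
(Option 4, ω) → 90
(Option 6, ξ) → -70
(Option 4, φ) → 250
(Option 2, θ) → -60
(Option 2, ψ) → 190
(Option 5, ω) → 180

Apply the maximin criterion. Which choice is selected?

Option 1

Row minima: Option 1=-50, Option 2=-110, Option 3=-100, Option 4=-140, Option 5=-60, Option 6=-70
Best worst-case = -50 → Option 1.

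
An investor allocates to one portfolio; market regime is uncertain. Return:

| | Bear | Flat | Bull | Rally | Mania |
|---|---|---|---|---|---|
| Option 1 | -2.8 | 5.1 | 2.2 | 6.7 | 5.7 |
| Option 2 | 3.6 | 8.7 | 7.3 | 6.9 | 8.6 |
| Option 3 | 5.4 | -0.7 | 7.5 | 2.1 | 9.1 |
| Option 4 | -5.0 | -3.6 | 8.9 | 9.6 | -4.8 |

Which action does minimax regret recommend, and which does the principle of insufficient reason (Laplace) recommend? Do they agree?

minimax regret → Option 2; laplace → Option 2 (agree)

Column bests: Bear=5.4, Flat=8.7, Bull=8.9, Rally=9.6, Mania=9.1.
Option 1 regrets: 8.2, 3.6, 6.7, 2.9, 3.4 → max 8.2
Option 2 regrets: 1.8, 0.0, 1.6, 2.7, 0.5 → max 2.7
Option 3 regrets: 0.0, 9.4, 1.4, 7.5, 0.0 → max 9.4
Option 4 regrets: 10.4, 12.3, 0.0, 0.0, 13.9 → max 13.9
Smallest max regret = 2.7 → Option 2.
Row averages: Option 1=3.38, Option 2=7.02, Option 3=4.68, Option 4=1.02
Highest average = 7.02 → Option 2.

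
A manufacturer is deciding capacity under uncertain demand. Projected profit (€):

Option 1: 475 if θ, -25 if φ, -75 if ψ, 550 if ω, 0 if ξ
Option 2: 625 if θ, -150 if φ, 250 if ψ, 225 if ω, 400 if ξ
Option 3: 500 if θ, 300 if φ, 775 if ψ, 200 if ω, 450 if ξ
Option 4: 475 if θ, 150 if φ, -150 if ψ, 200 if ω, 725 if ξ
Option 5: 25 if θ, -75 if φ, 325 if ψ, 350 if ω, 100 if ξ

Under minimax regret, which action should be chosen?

Column bests: θ=625, φ=300, ψ=775, ω=550, ξ=725.
Option 1 regrets: 150, 325, 850, 0, 725 → max 850
Option 2 regrets: 0, 450, 525, 325, 325 → max 525
Option 3 regrets: 125, 0, 0, 350, 275 → max 350
Option 4 regrets: 150, 150, 925, 350, 0 → max 925
Option 5 regrets: 600, 375, 450, 200, 625 → max 625
Smallest max regret = 350 → Option 3.

Option 3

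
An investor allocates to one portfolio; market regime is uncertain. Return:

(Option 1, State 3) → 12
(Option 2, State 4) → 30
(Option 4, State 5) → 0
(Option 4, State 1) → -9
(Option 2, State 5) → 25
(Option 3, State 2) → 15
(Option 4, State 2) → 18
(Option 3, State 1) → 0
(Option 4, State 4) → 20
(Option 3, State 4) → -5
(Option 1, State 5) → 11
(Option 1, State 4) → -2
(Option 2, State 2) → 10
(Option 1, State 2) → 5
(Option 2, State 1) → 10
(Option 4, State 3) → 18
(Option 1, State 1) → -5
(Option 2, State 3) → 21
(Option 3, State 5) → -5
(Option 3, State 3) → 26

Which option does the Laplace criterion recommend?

Row averages: Option 1=4.2, Option 2=19.2, Option 3=6.2, Option 4=9.4
Highest average = 19.2 → Option 2.

Option 2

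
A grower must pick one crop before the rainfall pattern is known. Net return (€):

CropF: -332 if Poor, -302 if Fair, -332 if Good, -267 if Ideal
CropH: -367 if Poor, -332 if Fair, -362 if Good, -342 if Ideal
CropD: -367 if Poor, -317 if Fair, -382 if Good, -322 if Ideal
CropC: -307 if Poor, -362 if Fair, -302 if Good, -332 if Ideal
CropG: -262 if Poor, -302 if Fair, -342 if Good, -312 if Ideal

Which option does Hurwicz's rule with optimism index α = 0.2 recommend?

CropF: 0.2·(-267) + 0.8·(-332) = -319
CropH: 0.2·(-332) + 0.8·(-367) = -360
CropD: 0.2·(-317) + 0.8·(-382) = -369
CropC: 0.2·(-302) + 0.8·(-362) = -350
CropG: 0.2·(-262) + 0.8·(-342) = -326
Highest Hurwicz score = -319 → CropF.

CropF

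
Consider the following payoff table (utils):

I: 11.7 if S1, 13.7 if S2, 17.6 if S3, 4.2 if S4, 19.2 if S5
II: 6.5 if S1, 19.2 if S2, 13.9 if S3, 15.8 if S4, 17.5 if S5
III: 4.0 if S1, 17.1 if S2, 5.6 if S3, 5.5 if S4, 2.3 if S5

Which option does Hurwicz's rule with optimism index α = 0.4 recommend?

II

I: 0.4·19.2 + 0.6·4.2 = 10.2
II: 0.4·19.2 + 0.6·6.5 = 11.58
III: 0.4·17.1 + 0.6·2.3 = 8.22
Highest Hurwicz score = 11.58 → II.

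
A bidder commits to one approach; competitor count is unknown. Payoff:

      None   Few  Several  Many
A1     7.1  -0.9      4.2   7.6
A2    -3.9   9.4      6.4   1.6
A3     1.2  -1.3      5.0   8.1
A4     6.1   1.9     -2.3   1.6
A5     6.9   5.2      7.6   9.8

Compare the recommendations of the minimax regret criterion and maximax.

minimax regret → A5; maximax → A5 (agree)

Column bests: None=7.1, Few=9.4, Several=7.6, Many=9.8.
A1 regrets: 0.0, 10.3, 3.4, 2.2 → max 10.3
A2 regrets: 11.0, 0.0, 1.2, 8.2 → max 11.0
A3 regrets: 5.9, 10.7, 2.6, 1.7 → max 10.7
A4 regrets: 1.0, 7.5, 9.9, 8.2 → max 9.9
A5 regrets: 0.2, 4.2, 0.0, 0.0 → max 4.2
Smallest max regret = 4.2 → A5.
Row maxima: A1=7.6, A2=9.4, A3=8.1, A4=6.1, A5=9.8
Best best-case = 9.8 → A5.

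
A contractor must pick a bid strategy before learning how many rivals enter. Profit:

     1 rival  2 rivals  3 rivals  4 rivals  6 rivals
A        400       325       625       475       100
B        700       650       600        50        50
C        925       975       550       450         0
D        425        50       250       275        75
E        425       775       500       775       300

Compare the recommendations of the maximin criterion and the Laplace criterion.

maximin → E; laplace → C (disagree)

Row minima: A=100, B=50, C=0, D=50, E=300
Best worst-case = 300 → E.
Row averages: A=385, B=410, C=580, D=215, E=555
Highest average = 580 → C.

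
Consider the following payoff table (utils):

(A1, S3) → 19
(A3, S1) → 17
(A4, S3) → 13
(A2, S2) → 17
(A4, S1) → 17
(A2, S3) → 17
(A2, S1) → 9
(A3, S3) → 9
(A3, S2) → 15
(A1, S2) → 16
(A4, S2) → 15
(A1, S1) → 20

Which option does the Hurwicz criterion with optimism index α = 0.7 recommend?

A1: 0.7·20 + 0.3·16 = 18.8
A2: 0.7·17 + 0.3·9 = 14.6
A3: 0.7·17 + 0.3·9 = 14.6
A4: 0.7·17 + 0.3·13 = 15.8
Highest Hurwicz score = 18.8 → A1.

A1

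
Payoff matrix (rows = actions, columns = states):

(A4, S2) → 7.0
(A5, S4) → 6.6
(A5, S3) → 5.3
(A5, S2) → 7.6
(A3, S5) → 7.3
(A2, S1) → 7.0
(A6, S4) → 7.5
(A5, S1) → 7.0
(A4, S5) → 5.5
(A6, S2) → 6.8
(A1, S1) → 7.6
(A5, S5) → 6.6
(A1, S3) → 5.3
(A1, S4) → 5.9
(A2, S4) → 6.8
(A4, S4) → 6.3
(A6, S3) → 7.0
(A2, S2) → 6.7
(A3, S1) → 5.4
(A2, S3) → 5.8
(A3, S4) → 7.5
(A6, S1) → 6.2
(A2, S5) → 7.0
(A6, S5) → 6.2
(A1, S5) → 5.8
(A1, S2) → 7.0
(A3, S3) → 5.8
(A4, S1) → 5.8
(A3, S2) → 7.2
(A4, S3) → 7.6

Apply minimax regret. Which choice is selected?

Column bests: S1=7.6, S2=7.6, S3=7.6, S4=7.5, S5=7.3.
A1 regrets: 0.0, 0.6, 2.3, 1.6, 1.5 → max 2.3
A2 regrets: 0.6, 0.9, 1.8, 0.7, 0.3 → max 1.8
A3 regrets: 2.2, 0.4, 1.8, 0.0, 0.0 → max 2.2
A4 regrets: 1.8, 0.6, 0.0, 1.2, 1.8 → max 1.8
A5 regrets: 0.6, 0.0, 2.3, 0.9, 0.7 → max 2.3
A6 regrets: 1.4, 0.8, 0.6, 0.0, 1.1 → max 1.4
Smallest max regret = 1.4 → A6.

A6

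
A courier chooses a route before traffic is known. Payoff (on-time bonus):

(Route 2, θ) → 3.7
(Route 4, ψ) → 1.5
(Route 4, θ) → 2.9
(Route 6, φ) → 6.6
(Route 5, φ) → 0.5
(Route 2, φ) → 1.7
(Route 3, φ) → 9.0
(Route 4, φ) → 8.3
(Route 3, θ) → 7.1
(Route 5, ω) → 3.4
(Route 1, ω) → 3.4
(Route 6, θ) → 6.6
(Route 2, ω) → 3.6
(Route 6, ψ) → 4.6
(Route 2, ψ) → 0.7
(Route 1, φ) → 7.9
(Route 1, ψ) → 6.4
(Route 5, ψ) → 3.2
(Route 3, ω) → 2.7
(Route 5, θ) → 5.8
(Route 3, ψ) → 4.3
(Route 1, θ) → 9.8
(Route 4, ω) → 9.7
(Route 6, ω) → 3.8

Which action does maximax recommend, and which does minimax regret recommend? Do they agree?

maximax → Route 1; minimax regret → Route 6 (disagree)

Row maxima: Route 1=9.8, Route 2=3.7, Route 3=9.0, Route 4=9.7, Route 5=5.8, Route 6=6.6
Best best-case = 9.8 → Route 1.
Column bests: θ=9.8, φ=9.0, ψ=6.4, ω=9.7.
Route 1 regrets: 0.0, 1.1, 0.0, 6.3 → max 6.3
Route 2 regrets: 6.1, 7.3, 5.7, 6.1 → max 7.3
Route 3 regrets: 2.7, 0.0, 2.1, 7.0 → max 7.0
Route 4 regrets: 6.9, 0.7, 4.9, 0.0 → max 6.9
Route 5 regrets: 4.0, 8.5, 3.2, 6.3 → max 8.5
Route 6 regrets: 3.2, 2.4, 1.8, 5.9 → max 5.9
Smallest max regret = 5.9 → Route 6.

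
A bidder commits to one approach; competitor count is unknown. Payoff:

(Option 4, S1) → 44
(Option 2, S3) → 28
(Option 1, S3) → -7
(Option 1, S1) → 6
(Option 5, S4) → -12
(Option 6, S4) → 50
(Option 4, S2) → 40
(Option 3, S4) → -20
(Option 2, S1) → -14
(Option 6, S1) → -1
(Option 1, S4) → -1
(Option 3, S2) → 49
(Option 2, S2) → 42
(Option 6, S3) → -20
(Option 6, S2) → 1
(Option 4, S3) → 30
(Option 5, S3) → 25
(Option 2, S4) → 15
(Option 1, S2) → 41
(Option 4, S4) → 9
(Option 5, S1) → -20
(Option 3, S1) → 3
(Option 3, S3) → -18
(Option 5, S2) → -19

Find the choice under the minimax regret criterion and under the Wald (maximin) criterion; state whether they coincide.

Column bests: S1=44, S2=49, S3=30, S4=50.
Option 1 regrets: 38, 8, 37, 51 → max 51
Option 2 regrets: 58, 7, 2, 35 → max 58
Option 3 regrets: 41, 0, 48, 70 → max 70
Option 4 regrets: 0, 9, 0, 41 → max 41
Option 5 regrets: 64, 68, 5, 62 → max 68
Option 6 regrets: 45, 48, 50, 0 → max 50
Smallest max regret = 41 → Option 4.
Row minima: Option 1=-7, Option 2=-14, Option 3=-20, Option 4=9, Option 5=-20, Option 6=-20
Best worst-case = 9 → Option 4.

minimax regret → Option 4; maximin → Option 4 (agree)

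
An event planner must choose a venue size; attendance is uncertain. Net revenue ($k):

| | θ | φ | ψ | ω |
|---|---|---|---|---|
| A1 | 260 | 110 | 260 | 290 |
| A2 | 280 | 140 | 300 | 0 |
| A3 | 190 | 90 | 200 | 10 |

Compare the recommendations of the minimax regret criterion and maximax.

Column bests: θ=280, φ=140, ψ=300, ω=290.
A1 regrets: 20, 30, 40, 0 → max 40
A2 regrets: 0, 0, 0, 290 → max 290
A3 regrets: 90, 50, 100, 280 → max 280
Smallest max regret = 40 → A1.
Row maxima: A1=290, A2=300, A3=200
Best best-case = 300 → A2.

minimax regret → A1; maximax → A2 (disagree)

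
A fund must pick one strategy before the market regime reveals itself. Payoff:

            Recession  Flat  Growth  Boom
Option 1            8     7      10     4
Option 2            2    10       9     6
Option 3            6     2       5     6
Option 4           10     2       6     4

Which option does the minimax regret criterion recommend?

Column bests: Recession=10, Flat=10, Growth=10, Boom=6.
Option 1 regrets: 2, 3, 0, 2 → max 3
Option 2 regrets: 8, 0, 1, 0 → max 8
Option 3 regrets: 4, 8, 5, 0 → max 8
Option 4 regrets: 0, 8, 4, 2 → max 8
Smallest max regret = 3 → Option 1.

Option 1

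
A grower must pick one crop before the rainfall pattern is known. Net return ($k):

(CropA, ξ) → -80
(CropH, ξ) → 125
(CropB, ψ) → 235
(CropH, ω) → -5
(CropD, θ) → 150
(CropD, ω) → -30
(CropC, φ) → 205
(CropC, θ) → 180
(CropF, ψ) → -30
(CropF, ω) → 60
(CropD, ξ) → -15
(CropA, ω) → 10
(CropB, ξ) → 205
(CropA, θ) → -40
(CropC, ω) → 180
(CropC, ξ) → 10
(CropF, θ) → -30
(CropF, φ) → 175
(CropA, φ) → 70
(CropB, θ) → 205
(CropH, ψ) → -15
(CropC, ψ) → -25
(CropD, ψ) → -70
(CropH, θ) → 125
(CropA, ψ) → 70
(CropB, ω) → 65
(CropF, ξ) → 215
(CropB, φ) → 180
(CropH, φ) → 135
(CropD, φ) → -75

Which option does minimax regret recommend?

Column bests: θ=205, φ=205, ψ=235, ω=180, ξ=215.
CropB regrets: 0, 25, 0, 115, 10 → max 115
CropH regrets: 80, 70, 250, 185, 90 → max 250
CropD regrets: 55, 280, 305, 210, 230 → max 305
CropF regrets: 235, 30, 265, 120, 0 → max 265
CropC regrets: 25, 0, 260, 0, 205 → max 260
CropA regrets: 245, 135, 165, 170, 295 → max 295
Smallest max regret = 115 → CropB.

CropB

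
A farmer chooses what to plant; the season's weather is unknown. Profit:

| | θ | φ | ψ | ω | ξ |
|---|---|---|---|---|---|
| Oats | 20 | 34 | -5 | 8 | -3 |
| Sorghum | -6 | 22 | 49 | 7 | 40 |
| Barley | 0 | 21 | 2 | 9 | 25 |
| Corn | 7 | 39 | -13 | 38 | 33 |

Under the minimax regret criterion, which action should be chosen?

Sorghum

Column bests: θ=20, φ=39, ψ=49, ω=38, ξ=40.
Oats regrets: 0, 5, 54, 30, 43 → max 54
Sorghum regrets: 26, 17, 0, 31, 0 → max 31
Barley regrets: 20, 18, 47, 29, 15 → max 47
Corn regrets: 13, 0, 62, 0, 7 → max 62
Smallest max regret = 31 → Sorghum.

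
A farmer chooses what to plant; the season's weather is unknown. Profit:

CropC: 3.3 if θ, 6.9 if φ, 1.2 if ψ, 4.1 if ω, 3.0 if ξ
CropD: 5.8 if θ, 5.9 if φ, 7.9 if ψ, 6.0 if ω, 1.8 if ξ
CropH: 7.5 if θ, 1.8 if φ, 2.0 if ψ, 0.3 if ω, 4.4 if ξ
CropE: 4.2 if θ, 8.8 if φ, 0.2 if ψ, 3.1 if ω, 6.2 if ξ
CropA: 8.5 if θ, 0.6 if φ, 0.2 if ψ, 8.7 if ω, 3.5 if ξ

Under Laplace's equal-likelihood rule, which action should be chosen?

CropD

Row averages: CropC=3.7, CropD=5.48, CropH=3.2, CropE=4.5, CropA=4.3
Highest average = 5.48 → CropD.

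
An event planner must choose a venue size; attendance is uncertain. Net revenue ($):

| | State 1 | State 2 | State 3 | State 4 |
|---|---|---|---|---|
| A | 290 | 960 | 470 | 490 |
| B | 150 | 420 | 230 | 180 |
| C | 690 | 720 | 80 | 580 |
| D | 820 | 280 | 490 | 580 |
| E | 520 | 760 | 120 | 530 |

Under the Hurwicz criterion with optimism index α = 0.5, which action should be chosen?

A

A: 0.5·960 + 0.5·290 = 625
B: 0.5·420 + 0.5·150 = 285
C: 0.5·720 + 0.5·80 = 400
D: 0.5·820 + 0.5·280 = 550
E: 0.5·760 + 0.5·120 = 440
Highest Hurwicz score = 625 → A.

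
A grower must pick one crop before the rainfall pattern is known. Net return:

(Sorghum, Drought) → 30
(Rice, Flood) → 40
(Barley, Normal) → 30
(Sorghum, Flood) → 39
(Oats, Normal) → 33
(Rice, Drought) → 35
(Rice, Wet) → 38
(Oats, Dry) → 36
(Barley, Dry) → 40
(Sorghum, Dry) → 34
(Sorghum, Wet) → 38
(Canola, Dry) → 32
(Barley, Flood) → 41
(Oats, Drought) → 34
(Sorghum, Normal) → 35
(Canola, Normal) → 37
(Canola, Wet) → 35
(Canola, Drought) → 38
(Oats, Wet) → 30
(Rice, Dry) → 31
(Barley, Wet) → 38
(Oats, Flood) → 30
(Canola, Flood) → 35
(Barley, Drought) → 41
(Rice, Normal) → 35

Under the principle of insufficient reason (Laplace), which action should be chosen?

Row averages: Oats=32.6, Sorghum=35.2, Barley=38, Canola=35.4, Rice=35.8
Highest average = 38 → Barley.

Barley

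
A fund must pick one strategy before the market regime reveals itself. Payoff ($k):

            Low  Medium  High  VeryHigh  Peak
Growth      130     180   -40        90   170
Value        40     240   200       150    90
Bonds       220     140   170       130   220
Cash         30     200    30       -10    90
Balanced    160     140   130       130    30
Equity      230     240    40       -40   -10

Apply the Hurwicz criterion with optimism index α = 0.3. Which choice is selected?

Bonds

Growth: 0.3·180 + 0.7·(-40) = 26
Value: 0.3·240 + 0.7·40 = 100
Bonds: 0.3·220 + 0.7·130 = 157
Cash: 0.3·200 + 0.7·(-10) = 53
Balanced: 0.3·160 + 0.7·30 = 69
Equity: 0.3·240 + 0.7·(-40) = 44
Highest Hurwicz score = 157 → Bonds.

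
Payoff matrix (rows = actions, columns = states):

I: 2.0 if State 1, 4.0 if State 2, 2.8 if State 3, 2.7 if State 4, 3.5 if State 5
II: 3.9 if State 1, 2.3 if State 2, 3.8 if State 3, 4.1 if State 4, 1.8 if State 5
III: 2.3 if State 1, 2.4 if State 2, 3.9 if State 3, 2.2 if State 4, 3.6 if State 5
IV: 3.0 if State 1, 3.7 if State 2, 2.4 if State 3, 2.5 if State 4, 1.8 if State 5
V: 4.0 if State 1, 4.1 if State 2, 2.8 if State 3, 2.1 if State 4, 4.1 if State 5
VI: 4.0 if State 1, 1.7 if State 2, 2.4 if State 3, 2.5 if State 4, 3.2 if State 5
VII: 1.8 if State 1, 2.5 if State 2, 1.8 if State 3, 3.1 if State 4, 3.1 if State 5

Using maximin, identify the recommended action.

III

Row minima: I=2.0, II=1.8, III=2.2, IV=1.8, V=2.1, VI=1.7, VII=1.8
Best worst-case = 2.2 → III.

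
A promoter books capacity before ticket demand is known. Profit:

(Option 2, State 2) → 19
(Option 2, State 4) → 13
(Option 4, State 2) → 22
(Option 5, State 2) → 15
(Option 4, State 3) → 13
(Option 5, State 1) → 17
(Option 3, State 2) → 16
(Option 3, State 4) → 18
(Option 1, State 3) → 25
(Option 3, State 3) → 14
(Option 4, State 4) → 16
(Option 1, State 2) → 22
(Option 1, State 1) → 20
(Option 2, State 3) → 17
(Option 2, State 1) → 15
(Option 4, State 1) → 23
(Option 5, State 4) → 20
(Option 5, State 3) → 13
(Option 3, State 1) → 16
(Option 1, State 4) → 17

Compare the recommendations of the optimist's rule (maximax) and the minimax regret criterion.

maximax → Option 1; minimax regret → Option 1 (agree)

Row maxima: Option 1=25, Option 2=19, Option 3=18, Option 4=23, Option 5=20
Best best-case = 25 → Option 1.
Column bests: State 1=23, State 2=22, State 3=25, State 4=20.
Option 1 regrets: 3, 0, 0, 3 → max 3
Option 2 regrets: 8, 3, 8, 7 → max 8
Option 3 regrets: 7, 6, 11, 2 → max 11
Option 4 regrets: 0, 0, 12, 4 → max 12
Option 5 regrets: 6, 7, 12, 0 → max 12
Smallest max regret = 3 → Option 1.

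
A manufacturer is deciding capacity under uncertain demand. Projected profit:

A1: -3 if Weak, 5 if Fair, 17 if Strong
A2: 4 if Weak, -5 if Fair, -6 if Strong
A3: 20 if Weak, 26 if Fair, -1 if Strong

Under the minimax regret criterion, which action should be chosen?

A3

Column bests: Weak=20, Fair=26, Strong=17.
A1 regrets: 23, 21, 0 → max 23
A2 regrets: 16, 31, 23 → max 31
A3 regrets: 0, 0, 18 → max 18
Smallest max regret = 18 → A3.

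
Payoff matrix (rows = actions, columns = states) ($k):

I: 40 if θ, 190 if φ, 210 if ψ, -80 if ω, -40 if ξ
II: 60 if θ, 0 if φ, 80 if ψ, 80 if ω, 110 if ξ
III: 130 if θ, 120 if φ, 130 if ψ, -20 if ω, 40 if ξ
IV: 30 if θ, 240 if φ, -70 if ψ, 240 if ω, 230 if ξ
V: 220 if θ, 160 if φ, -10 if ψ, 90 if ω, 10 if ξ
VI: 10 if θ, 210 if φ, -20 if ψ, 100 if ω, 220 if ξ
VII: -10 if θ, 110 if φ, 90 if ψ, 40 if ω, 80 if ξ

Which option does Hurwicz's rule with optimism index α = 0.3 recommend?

V

I: 0.3·210 + 0.7·(-80) = 7
II: 0.3·110 + 0.7·0 = 33
III: 0.3·130 + 0.7·(-20) = 25
IV: 0.3·240 + 0.7·(-70) = 23
V: 0.3·220 + 0.7·(-10) = 59
VI: 0.3·220 + 0.7·(-20) = 52
VII: 0.3·110 + 0.7·(-10) = 26
Highest Hurwicz score = 59 → V.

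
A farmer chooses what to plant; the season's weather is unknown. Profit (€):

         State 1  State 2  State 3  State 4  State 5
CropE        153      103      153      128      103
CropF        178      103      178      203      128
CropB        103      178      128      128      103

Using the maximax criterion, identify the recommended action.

Row maxima: CropE=153, CropF=203, CropB=178
Best best-case = 203 → CropF.

CropF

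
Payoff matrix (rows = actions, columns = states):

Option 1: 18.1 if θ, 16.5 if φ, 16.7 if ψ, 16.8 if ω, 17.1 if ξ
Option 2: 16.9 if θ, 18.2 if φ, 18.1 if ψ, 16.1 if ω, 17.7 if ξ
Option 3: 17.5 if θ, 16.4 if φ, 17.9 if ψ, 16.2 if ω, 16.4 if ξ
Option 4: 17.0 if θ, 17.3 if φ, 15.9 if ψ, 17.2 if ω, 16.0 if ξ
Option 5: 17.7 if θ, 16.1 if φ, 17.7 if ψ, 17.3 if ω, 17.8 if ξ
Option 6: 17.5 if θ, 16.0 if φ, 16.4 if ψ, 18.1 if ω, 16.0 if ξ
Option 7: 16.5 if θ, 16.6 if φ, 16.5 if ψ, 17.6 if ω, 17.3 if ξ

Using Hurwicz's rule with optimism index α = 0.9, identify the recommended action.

Option 1: 0.9·18.1 + 0.1·16.5 = 17.94
Option 2: 0.9·18.2 + 0.1·16.1 = 17.99
Option 3: 0.9·17.9 + 0.1·16.2 = 17.73
Option 4: 0.9·17.3 + 0.1·15.9 = 17.16
Option 5: 0.9·17.8 + 0.1·16.1 = 17.63
Option 6: 0.9·18.1 + 0.1·16.0 = 17.89
Option 7: 0.9·17.6 + 0.1·16.5 = 17.49
Highest Hurwicz score = 17.99 → Option 2.

Option 2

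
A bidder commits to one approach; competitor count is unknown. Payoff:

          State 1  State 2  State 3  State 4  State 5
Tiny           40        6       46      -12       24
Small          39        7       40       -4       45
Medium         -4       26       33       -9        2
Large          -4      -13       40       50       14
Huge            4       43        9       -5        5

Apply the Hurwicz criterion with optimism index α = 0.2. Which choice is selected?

Tiny: 0.2·46 + 0.8·(-12) = -0.4
Small: 0.2·45 + 0.8·(-4) = 5.8
Medium: 0.2·33 + 0.8·(-9) = -0.6
Large: 0.2·50 + 0.8·(-13) = -0.4
Huge: 0.2·43 + 0.8·(-5) = 4.6
Highest Hurwicz score = 5.8 → Small.

Small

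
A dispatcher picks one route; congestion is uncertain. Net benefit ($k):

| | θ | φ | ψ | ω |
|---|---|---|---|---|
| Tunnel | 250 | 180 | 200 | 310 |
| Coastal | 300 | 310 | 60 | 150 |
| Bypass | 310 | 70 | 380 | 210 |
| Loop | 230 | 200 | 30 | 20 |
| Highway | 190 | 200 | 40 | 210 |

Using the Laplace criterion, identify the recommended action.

Row averages: Tunnel=235, Coastal=205, Bypass=242.5, Loop=120, Highway=160
Highest average = 242.5 → Bypass.

Bypass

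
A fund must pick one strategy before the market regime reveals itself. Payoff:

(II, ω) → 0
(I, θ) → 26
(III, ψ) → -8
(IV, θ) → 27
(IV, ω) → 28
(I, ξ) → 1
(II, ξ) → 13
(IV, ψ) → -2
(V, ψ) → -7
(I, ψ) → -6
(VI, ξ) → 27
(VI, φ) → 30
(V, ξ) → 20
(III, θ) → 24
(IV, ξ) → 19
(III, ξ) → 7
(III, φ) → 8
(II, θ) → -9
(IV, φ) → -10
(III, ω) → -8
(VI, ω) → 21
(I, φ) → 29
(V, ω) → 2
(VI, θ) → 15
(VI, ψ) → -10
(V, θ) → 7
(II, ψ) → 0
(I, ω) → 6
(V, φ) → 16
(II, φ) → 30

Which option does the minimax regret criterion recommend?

VI

Column bests: θ=27, φ=30, ψ=0, ω=28, ξ=27.
I regrets: 1, 1, 6, 22, 26 → max 26
II regrets: 36, 0, 0, 28, 14 → max 36
III regrets: 3, 22, 8, 36, 20 → max 36
IV regrets: 0, 40, 2, 0, 8 → max 40
V regrets: 20, 14, 7, 26, 7 → max 26
VI regrets: 12, 0, 10, 7, 0 → max 12
Smallest max regret = 12 → VI.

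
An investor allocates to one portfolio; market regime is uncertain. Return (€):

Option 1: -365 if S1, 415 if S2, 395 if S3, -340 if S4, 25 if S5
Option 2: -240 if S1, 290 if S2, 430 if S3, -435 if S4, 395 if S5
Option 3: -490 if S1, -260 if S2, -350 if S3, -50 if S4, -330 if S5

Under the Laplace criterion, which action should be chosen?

Option 2

Row averages: Option 1=26, Option 2=88, Option 3=-296
Highest average = 88 → Option 2.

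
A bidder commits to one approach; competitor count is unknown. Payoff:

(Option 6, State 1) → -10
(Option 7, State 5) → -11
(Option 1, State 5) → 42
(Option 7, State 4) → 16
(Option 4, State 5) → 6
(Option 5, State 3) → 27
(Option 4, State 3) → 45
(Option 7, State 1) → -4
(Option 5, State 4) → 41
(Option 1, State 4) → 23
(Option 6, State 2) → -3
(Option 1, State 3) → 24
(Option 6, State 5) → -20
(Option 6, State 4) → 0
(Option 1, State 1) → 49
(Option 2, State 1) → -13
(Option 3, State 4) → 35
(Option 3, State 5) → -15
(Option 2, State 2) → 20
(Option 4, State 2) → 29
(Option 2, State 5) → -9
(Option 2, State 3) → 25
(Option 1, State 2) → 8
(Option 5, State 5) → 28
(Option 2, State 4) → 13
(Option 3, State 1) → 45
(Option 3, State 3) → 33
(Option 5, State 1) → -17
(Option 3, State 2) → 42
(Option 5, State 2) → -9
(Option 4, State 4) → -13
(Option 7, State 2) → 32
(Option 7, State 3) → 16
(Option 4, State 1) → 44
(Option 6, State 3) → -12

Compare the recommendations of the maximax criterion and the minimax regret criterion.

Row maxima: Option 1=49, Option 2=25, Option 3=45, Option 4=45, Option 5=41, Option 6=0, Option 7=32
Best best-case = 49 → Option 1.
Column bests: State 1=49, State 2=42, State 3=45, State 4=41, State 5=42.
Option 1 regrets: 0, 34, 21, 18, 0 → max 34
Option 2 regrets: 62, 22, 20, 28, 51 → max 62
Option 3 regrets: 4, 0, 12, 6, 57 → max 57
Option 4 regrets: 5, 13, 0, 54, 36 → max 54
Option 5 regrets: 66, 51, 18, 0, 14 → max 66
Option 6 regrets: 59, 45, 57, 41, 62 → max 62
Option 7 regrets: 53, 10, 29, 25, 53 → max 53
Smallest max regret = 34 → Option 1.

maximax → Option 1; minimax regret → Option 1 (agree)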